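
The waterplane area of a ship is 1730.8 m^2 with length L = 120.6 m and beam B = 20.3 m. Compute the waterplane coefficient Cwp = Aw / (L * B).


Formula: Cwp = Aw / (L * B)
Step 1 — L * B = 120.6 * 20.3 = 2448.18 m^2
Step 2 — Cwp = 1730.8 / 2448.18 ≈ 0.70697 (5 s.f.)

0.70697


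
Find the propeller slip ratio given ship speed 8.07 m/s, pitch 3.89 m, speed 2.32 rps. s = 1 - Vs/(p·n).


Formula: s = 1 - Vs / (p * n)
Step 1 — p * n = 3.89 * 2.32 = 9.0248
Step 2 — Vs / (p*n) = 8.07 / 9.0248 = 0.894203 (6 d.p.)
Step 3 — s = 1 - 0.894203 = 0.105797

0.105797


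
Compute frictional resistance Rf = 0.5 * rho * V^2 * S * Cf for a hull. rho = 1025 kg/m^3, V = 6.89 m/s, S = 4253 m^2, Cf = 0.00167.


Formula: Rf = 0.5 * rho * V^2 * S * Cf
Step 1 — V^2 = 6.89^2 = 47.4721
Step 2 — 0.5 * rho * V^2 = 0.5 * 1025 * 47.4721 = 24329.45125
Step 3 — Rf = 24329.45125 * 4253 * 0.00167 ≈ 172800 N (5 s.f.)

172800 N


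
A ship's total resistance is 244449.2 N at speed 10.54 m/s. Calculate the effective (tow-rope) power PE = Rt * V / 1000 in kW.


Formula: PE = Rt * V / 1000 (kW)
Step 1 — PE (W) = 244449.2 * 10.54 = 2576494.568 W
Step 2 — PE (kW) = 2576494.568 / 1000 ≈ 2576.5 kW (5 s.f.)

2576.5 kW


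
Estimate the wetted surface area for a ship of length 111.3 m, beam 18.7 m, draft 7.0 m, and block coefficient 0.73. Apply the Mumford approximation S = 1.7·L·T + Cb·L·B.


Formula: S = 1.7*L*T + V/T with V = Cb*L*B*T, i.e. S = L * (1.7*T + Cb*B)
Step 1 — 1.7*T = 1.7 * 7.0 = 11.9 m
Step 2 — Cb*B = 0.73 * 18.7 = 13.651 m
Step 3 — 1.7*T + Cb*B = 11.9 + 13.651 = 25.551 m
Step 4 — S = 111.3 * 25.551 ≈ 2843.8 m^2 (5 s.f.)

2843.8 m^2


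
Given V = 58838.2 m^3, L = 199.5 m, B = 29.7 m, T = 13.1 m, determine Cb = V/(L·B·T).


Formula: Cb = V / (L * B * T)
Step 1 — L * B * T = 199.5 * 29.7 * 13.1 = 77619.465 m^3
Step 2 — Cb = 58838.2 / 77619.465 ≈ 0.75803 (5 s.f.)

0.75803


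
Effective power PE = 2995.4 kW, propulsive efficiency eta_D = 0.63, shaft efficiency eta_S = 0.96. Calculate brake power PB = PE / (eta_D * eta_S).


Formula: PB = PE / (eta_D * eta_S)
Step 1 — combined efficiency = eta_D * eta_S = 0.63 * 0.96 = 0.6048
Step 2 — PB = 2995.4 / 0.6048 ≈ 4952.7 kW (5 s.f.)

4952.7 kW


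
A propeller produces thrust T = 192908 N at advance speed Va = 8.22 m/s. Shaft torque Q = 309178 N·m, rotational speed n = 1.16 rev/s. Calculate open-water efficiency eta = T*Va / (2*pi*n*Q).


Formula: eta = T * Va / (2 * pi * n * Q)
Step 1 — numerator = T * Va = 192908 * 8.22 = 1585703.76
Step 2 — 2 * pi * n = 2 * pi * 1.16 = 7.288495
Step 3 — denominator = 7.288495 * 309178 = 2253442.31
Step 4 — eta = 1585703.76 / 2253442.31 ≈ 0.70368 (5 s.f.)

0.70368


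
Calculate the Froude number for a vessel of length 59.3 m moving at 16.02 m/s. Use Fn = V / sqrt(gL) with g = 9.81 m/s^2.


Formula: Fn = V / sqrt(g * L)
Step 1 — g * L = 9.81 * 59.3 = 581.733
Step 2 — sqrt(g * L) = sqrt(581.733) = 24.119142
Step 3 — Fn = 16.02 / 24.119142 ≈ 0.66420 (5 s.f.)

0.66420


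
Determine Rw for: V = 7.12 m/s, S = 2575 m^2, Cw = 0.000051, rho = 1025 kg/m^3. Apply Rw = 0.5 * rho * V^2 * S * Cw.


Formula: Rw = 0.5 * rho * V^2 * S * Cw
Step 1 — V^2 = 7.12^2 = 50.6944
Step 2 — 0.5 * rho * V^2 = 0.5 * 1025 * 50.6944 = 25980.88
Step 3 — Rw = 25980.88 * 2575 * 0.000051 ≈ 3411.9 N (5 s.f.)

3411.9 N


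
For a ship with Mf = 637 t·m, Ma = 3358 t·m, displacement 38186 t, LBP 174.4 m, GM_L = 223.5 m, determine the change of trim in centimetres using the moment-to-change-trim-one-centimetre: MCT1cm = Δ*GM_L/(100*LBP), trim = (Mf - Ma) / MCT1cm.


Formula: net trimming moment = Mf - Ma; MCT1cm = Δ*GM_L/(100*LBP); trim = net moment / MCT1cm
Step 1 — net trimming moment = 637 - 3358 = -2721 t·m
Step 2 — MCT1cm = 38186 * 223.5 / (100 * 174.4) = 489.3676 t·m/cm
Step 3 — trim = -2721 / 489.3676 ≈ -5.5602 cm (5 s.f.)

-5.5602 cm


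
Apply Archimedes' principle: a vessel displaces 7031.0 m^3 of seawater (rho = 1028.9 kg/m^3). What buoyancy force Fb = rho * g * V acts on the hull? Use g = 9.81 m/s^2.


Formula: Fb = rho * g * V
Substituting: Fb = 1028.9 * 9.81 * 7031.0
Intermediate: 1028.9 * 9.81 = 10093.509
Result: Fb = 10093.509 * 7031.0 ≈ 70967000 N (5 s.f.)

70967000 N


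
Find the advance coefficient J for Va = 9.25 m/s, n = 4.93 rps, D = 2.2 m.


Formula: J = Va / (n * D)
Step 1 — n * D = 4.93 * 2.2 = 10.846
Step 2 — J = 9.25 / 10.846 ≈ 0.85285 (5 s.f.)

0.85285


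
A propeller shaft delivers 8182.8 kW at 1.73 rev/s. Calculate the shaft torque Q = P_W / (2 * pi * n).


Formula: Q = P_W / (2 * pi * n)
Step 1 — P_W = 8182.8 kW * 1000 = 8182800.0 W
Step 2 — 2 * pi * n = 2 * pi * 1.73 = 10.869911
Step 3 — Q = 8182800.0 / 10.869911 ≈ 752790 N·m (5 s.f.)

752790 N·m


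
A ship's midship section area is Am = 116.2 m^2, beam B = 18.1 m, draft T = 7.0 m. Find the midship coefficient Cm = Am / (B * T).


Formula: Cm = Am / (B * T)
Step 1 — B * T = 18.1 * 7.0 = 126.7 m^2
Step 2 — Cm = 116.2 / 126.7 ≈ 0.91713 (5 s.f.)

0.91713


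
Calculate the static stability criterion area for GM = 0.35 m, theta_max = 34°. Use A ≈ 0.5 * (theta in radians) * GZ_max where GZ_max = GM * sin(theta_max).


Formula: GZ_max = GM * sin(theta); Area = 0.5 * theta_rad * GZ_max
Step 1 — GZ_max = 0.35 * sin(34°) = 0.35 * 0.559193 = 0.195718 m
Step 2 — theta_rad = 34 * pi/180 = 0.593412 rad
Step 3 — Area = 0.5 * 0.593412 * 0.195718 ≈ 0.058071 m·rad (5 s.f.)

0.058071 m·rad


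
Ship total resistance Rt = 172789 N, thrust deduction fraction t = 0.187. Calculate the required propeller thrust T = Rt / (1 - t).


Formula: T = Rt / (1 - t)
Step 1 — (1 - t) = 1 - 0.187 = 0.813
Step 2 — T = 172789 / 0.813 ≈ 212530 N (5 s.f.)

212530 N


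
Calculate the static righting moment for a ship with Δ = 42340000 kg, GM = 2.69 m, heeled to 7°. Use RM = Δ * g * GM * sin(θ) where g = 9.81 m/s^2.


Formula: GZ = GM * sin(theta); RM = disp * g * GZ
Step 1 — GZ = 2.69 * sin(7°) = 2.69 * 0.121869 = 0.327828 m
Step 2 — RM = 42340000 * 9.81 * 0.327828 ≈ 136170000 N·m (5 s.f.)

136170000 N·m


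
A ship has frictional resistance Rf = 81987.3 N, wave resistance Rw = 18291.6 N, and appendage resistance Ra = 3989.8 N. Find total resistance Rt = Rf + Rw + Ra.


Formula: Rt = Rf + Rw + Ra
Substituting: Rt = 81987.3 + 18291.6 + 3989.8
Result: Rt = 104268.7 N

104268.7 N


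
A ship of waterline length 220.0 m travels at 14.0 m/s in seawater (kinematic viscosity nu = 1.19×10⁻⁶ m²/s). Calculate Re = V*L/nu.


Formula: Re = V * L / nu
Step 1 — V * L = 14.0 * 220.0 = 3080.0 m^2/s
Step 2 — Re = 3080.0 / 1.19e-6 = 2.59e+09

2.59e+09


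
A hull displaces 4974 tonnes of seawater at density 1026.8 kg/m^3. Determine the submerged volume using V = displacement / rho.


Formula: V = mass / rho
Step 1 — convert tonnes to kg: 4974 t * 1000 = 4974000 kg
Step 2 — V = 4974000 / 1026.8 ≈ 4844.2 m^3 (5 s.f.)

4844.2 m^3


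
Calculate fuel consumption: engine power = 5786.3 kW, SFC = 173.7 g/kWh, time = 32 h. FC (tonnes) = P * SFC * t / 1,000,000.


Formula: FC (tonnes) = P * SFC * t / 1,000,000
Step 1 — P * SFC * t = 5786.3 * 173.7 * 32 = 32162569.92 g
Step 2 — FC (tonnes) = 32162569.92 / 1,000,000 ≈ 32.163 tonnes (5 s.f.)

32.163 tonnes


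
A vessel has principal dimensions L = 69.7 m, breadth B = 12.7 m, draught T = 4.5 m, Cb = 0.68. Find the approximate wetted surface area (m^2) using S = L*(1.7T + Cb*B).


Formula: S = 1.7*L*T + V/T with V = Cb*L*B*T, i.e. S = L * (1.7*T + Cb*B)
Step 1 — 1.7*T = 1.7 * 4.5 = 7.65 m
Step 2 — Cb*B = 0.68 * 12.7 = 8.636 m
Step 3 — 1.7*T + Cb*B = 7.65 + 8.636 = 16.286 m
Step 4 — S = 69.7 * 16.286 ≈ 1135.1 m^2 (5 s.f.)

1135.1 m^2


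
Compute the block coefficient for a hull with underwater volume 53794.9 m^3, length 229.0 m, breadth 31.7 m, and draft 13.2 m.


Formula: Cb = V / (L * B * T)
Step 1 — L * B * T = 229.0 * 31.7 * 13.2 = 95822.76 m^3
Step 2 — Cb = 53794.9 / 95822.76 ≈ 0.56140 (5 s.f.)

0.56140


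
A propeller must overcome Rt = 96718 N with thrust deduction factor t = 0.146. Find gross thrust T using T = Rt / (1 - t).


Formula: T = Rt / (1 - t)
Step 1 — (1 - t) = 1 - 0.146 = 0.854
Step 2 — T = 96718 / 0.854 ≈ 113250 N (5 s.f.)

113250 N


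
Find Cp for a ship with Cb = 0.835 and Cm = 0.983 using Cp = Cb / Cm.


Formula: Cp = Cb / Cm
Substituting: Cp = 0.835 / 0.983
Result: Cp ≈ 0.84944 (5 s.f.)

0.84944


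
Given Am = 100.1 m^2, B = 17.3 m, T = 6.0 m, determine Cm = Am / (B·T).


Formula: Cm = Am / (B * T)
Step 1 — B * T = 17.3 * 6.0 = 103.8 m^2
Step 2 — Cm = 100.1 / 103.8 ≈ 0.96435 (5 s.f.)

0.96435


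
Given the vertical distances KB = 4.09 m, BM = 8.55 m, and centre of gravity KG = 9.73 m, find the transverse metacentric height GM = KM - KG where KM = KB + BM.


Formula: GM = KB + BM - KG
Step 1 — KM = KB + BM = 4.09 + 8.55 = 12.64 m
Step 2 — GM = KM - KG = 12.64 - 9.73 = 2.91 m

2.91 m


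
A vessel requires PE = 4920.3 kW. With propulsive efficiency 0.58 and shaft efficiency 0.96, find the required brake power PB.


Formula: PB = PE / (eta_D * eta_S)
Step 1 — combined efficiency = eta_D * eta_S = 0.58 * 0.96 = 0.5568
Step 2 — PB = 4920.3 / 0.5568 ≈ 8836.7 kW (5 s.f.)

8836.7 kW


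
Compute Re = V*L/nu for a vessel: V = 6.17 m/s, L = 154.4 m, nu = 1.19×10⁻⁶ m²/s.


Formula: Re = V * L / nu
Step 1 — V * L = 6.17 * 154.4 = 952.648 m^2/s
Step 2 — Re = 952.648 / 1.19e-6 = 8.01e+08

8.01e+08


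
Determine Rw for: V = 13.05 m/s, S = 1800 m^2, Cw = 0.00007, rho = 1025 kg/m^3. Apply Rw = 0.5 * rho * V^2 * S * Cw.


Formula: Rw = 0.5 * rho * V^2 * S * Cw
Step 1 — V^2 = 13.05^2 = 170.3025
Step 2 — 0.5 * rho * V^2 = 0.5 * 1025 * 170.3025 = 87280.03125
Step 3 — Rw = 87280.03125 * 1800 * 0.00007 ≈ 10997 N (5 s.f.)

10997 N


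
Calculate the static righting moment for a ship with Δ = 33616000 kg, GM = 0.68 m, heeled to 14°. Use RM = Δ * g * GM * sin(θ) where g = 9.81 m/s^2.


Formula: GZ = GM * sin(theta); RM = disp * g * GZ
Step 1 — GZ = 0.68 * sin(14°) = 0.68 * 0.241922 = 0.164507 m
Step 2 — RM = 33616000 * 9.81 * 0.164507 ≈ 54250000 N·m (5 s.f.)

54250000 N·m


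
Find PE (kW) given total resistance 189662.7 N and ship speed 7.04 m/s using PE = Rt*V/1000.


Formula: PE = Rt * V / 1000 (kW)
Step 1 — PE (W) = 189662.7 * 7.04 = 1335225.408 W
Step 2 — PE (kW) = 1335225.408 / 1000 ≈ 1335.2 kW (5 s.f.)

1335.2 kW


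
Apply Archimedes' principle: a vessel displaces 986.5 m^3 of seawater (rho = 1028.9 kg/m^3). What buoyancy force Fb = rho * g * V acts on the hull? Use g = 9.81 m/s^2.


Formula: Fb = rho * g * V
Substituting: Fb = 1028.9 * 9.81 * 986.5
Intermediate: 1028.9 * 9.81 = 10093.509
Result: Fb = 10093.509 * 986.5 ≈ 9957200 N (5 s.f.)

9957200 N


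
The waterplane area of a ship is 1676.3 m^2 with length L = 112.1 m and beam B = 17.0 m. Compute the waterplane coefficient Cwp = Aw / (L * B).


Formula: Cwp = Aw / (L * B)
Step 1 — L * B = 112.1 * 17.0 = 1905.7 m^2
Step 2 — Cwp = 1676.3 / 1905.7 ≈ 0.87962 (5 s.f.)

0.87962


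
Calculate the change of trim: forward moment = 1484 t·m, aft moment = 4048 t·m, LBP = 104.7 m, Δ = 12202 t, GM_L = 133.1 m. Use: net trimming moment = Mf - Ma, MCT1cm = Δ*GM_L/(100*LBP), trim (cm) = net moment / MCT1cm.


Formula: net trimming moment = Mf - Ma; MCT1cm = Δ*GM_L/(100*LBP); trim = net moment / MCT1cm
Step 1 — net trimming moment = 1484 - 4048 = -2564 t·m
Step 2 — MCT1cm = 12202 * 133.1 / (100 * 104.7) = 155.1181 t·m/cm
Step 3 — trim = -2564 / 155.1181 ≈ -16.529 cm (5 s.f.)

-16.529 cm


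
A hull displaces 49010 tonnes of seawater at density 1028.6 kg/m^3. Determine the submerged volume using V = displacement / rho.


Formula: V = mass / rho
Step 1 — convert tonnes to kg: 49010 t * 1000 = 49010000 kg
Step 2 — V = 49010000 / 1028.6 ≈ 47647 m^3 (5 s.f.)

47647 m^3


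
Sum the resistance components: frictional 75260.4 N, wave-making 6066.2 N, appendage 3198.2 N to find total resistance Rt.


Formula: Rt = Rf + Rw + Ra
Substituting: Rt = 75260.4 + 6066.2 + 3198.2
Result: Rt = 84524.8 N

84524.8 N


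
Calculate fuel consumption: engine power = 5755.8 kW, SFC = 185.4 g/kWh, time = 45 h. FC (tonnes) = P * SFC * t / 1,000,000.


Formula: FC (tonnes) = P * SFC * t / 1,000,000
Step 1 — P * SFC * t = 5755.8 * 185.4 * 45 = 48020639.4 g
Step 2 — FC (tonnes) = 48020639.4 / 1,000,000 ≈ 48.021 tonnes (5 s.f.)

48.021 tonnes


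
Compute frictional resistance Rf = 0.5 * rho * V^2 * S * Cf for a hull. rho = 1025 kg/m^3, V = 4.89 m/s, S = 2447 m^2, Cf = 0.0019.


Formula: Rf = 0.5 * rho * V^2 * S * Cf
Step 1 — V^2 = 4.89^2 = 23.9121
Step 2 — 0.5 * rho * V^2 = 0.5 * 1025 * 23.9121 = 12254.95125
Step 3 — Rf = 12254.95125 * 2447 * 0.0019 ≈ 56977 N (5 s.f.)

56977 N


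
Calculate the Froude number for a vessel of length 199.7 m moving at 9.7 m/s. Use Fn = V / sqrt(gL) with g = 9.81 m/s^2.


Formula: Fn = V / sqrt(g * L)
Step 1 — g * L = 9.81 * 199.7 = 1959.057
Step 2 — sqrt(g * L) = sqrt(1959.057) = 44.261236
Step 3 — Fn = 9.7 / 44.261236 ≈ 0.21915 (5 s.f.)

0.21915


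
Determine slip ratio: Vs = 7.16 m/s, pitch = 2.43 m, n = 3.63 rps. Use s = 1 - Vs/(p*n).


Formula: s = 1 - Vs / (p * n)
Step 1 — p * n = 2.43 * 3.63 = 8.8209
Step 2 — Vs / (p*n) = 7.16 / 8.8209 = 0.811709 (6 d.p.)
Step 3 — s = 1 - 0.811709 = 0.188291

0.188291


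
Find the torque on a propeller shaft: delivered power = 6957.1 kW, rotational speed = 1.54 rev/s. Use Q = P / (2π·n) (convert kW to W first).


Formula: Q = P_W / (2 * pi * n)
Step 1 — P_W = 6957.1 kW * 1000 = 6957100.0 W
Step 2 — 2 * pi * n = 2 * pi * 1.54 = 9.676105
Step 3 — Q = 6957100.0 / 9.676105 ≈ 719000 N·m (5 s.f.)

719000 N·m


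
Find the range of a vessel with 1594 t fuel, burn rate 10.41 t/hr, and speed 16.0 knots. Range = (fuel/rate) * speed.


Formula: endurance = fuel / rate; range = endurance * speed
Step 1 — endurance = 1594 / 10.41 = 153.122 hours
Step 2 — range = 153.122 * 16.0 ≈ 2450.0 nautical miles (5 s.f.)

2450.0 NM


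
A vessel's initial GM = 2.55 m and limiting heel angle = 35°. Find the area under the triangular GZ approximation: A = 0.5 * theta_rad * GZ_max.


Formula: GZ_max = GM * sin(theta); Area = 0.5 * theta_rad * GZ_max
Step 1 — GZ_max = 2.55 * sin(35°) = 2.55 * 0.573576 = 1.462619 m
Step 2 — theta_rad = 35 * pi/180 = 0.610865 rad
Step 3 — Area = 0.5 * 0.610865 * 1.462619 ≈ 0.44673 m·rad (5 s.f.)

0.44673 m·rad


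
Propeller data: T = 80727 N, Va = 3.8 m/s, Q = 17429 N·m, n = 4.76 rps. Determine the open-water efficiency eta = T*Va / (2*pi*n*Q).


Formula: eta = T * Va / (2 * pi * n * Q)
Step 1 — numerator = T * Va = 80727 * 3.8 = 306762.6
Step 2 — 2 * pi * n = 2 * pi * 4.76 = 29.907962
Step 3 — denominator = 29.907962 * 17429 = 521265.87
Step 4 — eta = 306762.6 / 521265.87 ≈ 0.58850 (5 s.f.)

0.58850


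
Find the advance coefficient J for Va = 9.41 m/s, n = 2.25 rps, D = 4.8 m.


Formula: J = Va / (n * D)
Step 1 — n * D = 2.25 * 4.8 = 10.8
Step 2 — J = 9.41 / 10.8 ≈ 0.87130 (5 s.f.)

0.87130


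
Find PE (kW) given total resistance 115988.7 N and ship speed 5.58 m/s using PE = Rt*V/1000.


Formula: PE = Rt * V / 1000 (kW)
Step 1 — PE (W) = 115988.7 * 5.58 = 647216.946 W
Step 2 — PE (kW) = 647216.946 / 1000 ≈ 647.22 kW (5 s.f.)

647.22 kW


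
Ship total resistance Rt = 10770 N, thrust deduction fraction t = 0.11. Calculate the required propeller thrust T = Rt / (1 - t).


Formula: T = Rt / (1 - t)
Step 1 — (1 - t) = 1 - 0.11 = 0.89
Step 2 — T = 10770 / 0.89 ≈ 12101 N (5 s.f.)

12101 N


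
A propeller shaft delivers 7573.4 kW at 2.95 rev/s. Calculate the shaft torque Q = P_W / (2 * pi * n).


Formula: Q = P_W / (2 * pi * n)
Step 1 — P_W = 7573.4 kW * 1000 = 7573400.0 W
Step 2 — 2 * pi * n = 2 * pi * 2.95 = 18.535397
Step 3 — Q = 7573400.0 / 18.535397 ≈ 408590 N·m (5 s.f.)

408590 N·m


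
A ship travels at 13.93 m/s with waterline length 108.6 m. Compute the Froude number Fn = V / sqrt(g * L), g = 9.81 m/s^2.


Formula: Fn = V / sqrt(g * L)
Step 1 — g * L = 9.81 * 108.6 = 1065.366
Step 2 — sqrt(g * L) = sqrt(1065.366) = 32.639945
Step 3 — Fn = 13.93 / 32.639945 ≈ 0.42678 (5 s.f.)

0.42678


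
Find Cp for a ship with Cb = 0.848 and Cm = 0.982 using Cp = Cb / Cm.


Formula: Cp = Cb / Cm
Substituting: Cp = 0.848 / 0.982
Result: Cp ≈ 0.86354 (5 s.f.)

0.86354


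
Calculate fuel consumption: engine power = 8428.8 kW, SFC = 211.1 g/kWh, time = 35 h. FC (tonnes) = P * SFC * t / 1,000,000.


Formula: FC (tonnes) = P * SFC * t / 1,000,000
Step 1 — P * SFC * t = 8428.8 * 211.1 * 35 = 62276188.8 g
Step 2 — FC (tonnes) = 62276188.8 / 1,000,000 ≈ 62.276 tonnes (5 s.f.)

62.276 tonnes


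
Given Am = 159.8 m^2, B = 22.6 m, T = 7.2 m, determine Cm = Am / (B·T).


Formula: Cm = Am / (B * T)
Step 1 — B * T = 22.6 * 7.2 = 162.72 m^2
Step 2 — Cm = 159.8 / 162.72 ≈ 0.98206 (5 s.f.)

0.98206


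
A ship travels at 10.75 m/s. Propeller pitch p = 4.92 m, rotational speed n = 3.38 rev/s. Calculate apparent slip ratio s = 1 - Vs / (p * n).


Formula: s = 1 - Vs / (p * n)
Step 1 — p * n = 4.92 * 3.38 = 16.6296
Step 2 — Vs / (p*n) = 10.75 / 16.6296 = 0.646438 (6 d.p.)
Step 3 — s = 1 - 0.646438 = 0.353562

0.353562


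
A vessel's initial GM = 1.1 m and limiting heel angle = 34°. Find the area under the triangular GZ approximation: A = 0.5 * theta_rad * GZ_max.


Formula: GZ_max = GM * sin(theta); Area = 0.5 * theta_rad * GZ_max
Step 1 — GZ_max = 1.1 * sin(34°) = 1.1 * 0.559193 = 0.615112 m
Step 2 — theta_rad = 34 * pi/180 = 0.593412 rad
Step 3 — Area = 0.5 * 0.593412 * 0.615112 ≈ 0.18251 m·rad (5 s.f.)

0.18251 m·rad


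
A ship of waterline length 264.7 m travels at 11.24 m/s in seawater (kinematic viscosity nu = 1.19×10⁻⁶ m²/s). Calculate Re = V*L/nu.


Formula: Re = V * L / nu
Step 1 — V * L = 11.24 * 264.7 = 2975.228 m^2/s
Step 2 — Re = 2975.228 / 1.19e-6 = 2.50e+09

2.50e+09


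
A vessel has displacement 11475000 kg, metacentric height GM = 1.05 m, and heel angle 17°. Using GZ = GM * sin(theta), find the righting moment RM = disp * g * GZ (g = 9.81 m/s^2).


Formula: GZ = GM * sin(theta); RM = disp * g * GZ
Step 1 — GZ = 1.05 * sin(17°) = 1.05 * 0.292372 = 0.306991 m
Step 2 — RM = 11475000 * 9.81 * 0.306991 ≈ 34558000 N·m (5 s.f.)

34558000 N·m


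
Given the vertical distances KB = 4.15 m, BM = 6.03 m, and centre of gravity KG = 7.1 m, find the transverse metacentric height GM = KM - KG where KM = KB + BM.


Formula: GM = KB + BM - KG
Step 1 — KM = KB + BM = 4.15 + 6.03 = 10.18 m
Step 2 — GM = KM - KG = 10.18 - 7.1 = 3.08 m

3.08 m


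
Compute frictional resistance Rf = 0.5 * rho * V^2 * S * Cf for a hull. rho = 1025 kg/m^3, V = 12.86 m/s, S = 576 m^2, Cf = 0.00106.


Formula: Rf = 0.5 * rho * V^2 * S * Cf
Step 1 — V^2 = 12.86^2 = 165.3796
Step 2 — 0.5 * rho * V^2 = 0.5 * 1025 * 165.3796 = 84757.045
Step 3 — Rf = 84757.045 * 576 * 0.00106 ≈ 51749 N (5 s.f.)

51749 N


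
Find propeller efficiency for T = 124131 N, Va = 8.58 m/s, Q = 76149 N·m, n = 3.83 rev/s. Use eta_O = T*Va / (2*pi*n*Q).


Formula: eta = T * Va / (2 * pi * n * Q)
Step 1 — numerator = T * Va = 124131 * 8.58 = 1065043.98
Step 2 — 2 * pi * n = 2 * pi * 3.83 = 24.0646
Step 3 — denominator = 24.0646 * 76149 = 1832495.23
Step 4 — eta = 1065043.98 / 1832495.23 ≈ 0.58120 (5 s.f.)

0.58120


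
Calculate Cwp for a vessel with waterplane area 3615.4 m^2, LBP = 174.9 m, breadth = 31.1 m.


Formula: Cwp = Aw / (L * B)
Step 1 — L * B = 174.9 * 31.1 = 5439.39 m^2
Step 2 — Cwp = 3615.4 / 5439.39 ≈ 0.66467 (5 s.f.)

0.66467


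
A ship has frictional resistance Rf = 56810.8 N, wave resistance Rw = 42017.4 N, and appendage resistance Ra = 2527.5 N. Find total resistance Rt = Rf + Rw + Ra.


Formula: Rt = Rf + Rw + Ra
Substituting: Rt = 56810.8 + 42017.4 + 2527.5
Result: Rt = 101355.7 N

101355.7 N


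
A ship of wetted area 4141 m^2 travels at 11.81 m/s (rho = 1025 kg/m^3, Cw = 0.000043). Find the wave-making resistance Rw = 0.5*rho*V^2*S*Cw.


Formula: Rw = 0.5 * rho * V^2 * S * Cw
Step 1 — V^2 = 11.81^2 = 139.4761
Step 2 — 0.5 * rho * V^2 = 0.5 * 1025 * 139.4761 = 71481.50125
Step 3 — Rw = 71481.50125 * 4141 * 0.000043 ≈ 12728 N (5 s.f.)

12728 N


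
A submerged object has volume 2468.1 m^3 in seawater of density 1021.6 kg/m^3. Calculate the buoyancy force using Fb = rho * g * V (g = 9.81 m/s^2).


Formula: Fb = rho * g * V
Substituting: Fb = 1021.6 * 9.81 * 2468.1
Intermediate: 1021.6 * 9.81 = 10021.896
Result: Fb = 10021.896 * 2468.1 ≈ 24735000 N (5 s.f.)

24735000 N


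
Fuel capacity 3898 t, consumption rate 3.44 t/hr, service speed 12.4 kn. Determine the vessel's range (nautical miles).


Formula: endurance = fuel / rate; range = endurance * speed
Step 1 — endurance = 3898 / 3.44 = 1133.1395 hours
Step 2 — range = 1133.1395 * 12.4 ≈ 14051 nautical miles (5 s.f.)

14051 NM


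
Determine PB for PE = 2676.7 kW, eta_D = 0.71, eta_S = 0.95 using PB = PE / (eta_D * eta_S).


Formula: PB = PE / (eta_D * eta_S)
Step 1 — combined efficiency = eta_D * eta_S = 0.71 * 0.95 = 0.6745
Step 2 — PB = 2676.7 / 0.6745 ≈ 3968.4 kW (5 s.f.)

3968.4 kW


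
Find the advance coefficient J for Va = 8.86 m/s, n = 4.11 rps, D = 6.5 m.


Formula: J = Va / (n * D)
Step 1 — n * D = 4.11 * 6.5 = 26.715
Step 2 — J = 8.86 / 26.715 ≈ 0.33165 (5 s.f.)

0.33165


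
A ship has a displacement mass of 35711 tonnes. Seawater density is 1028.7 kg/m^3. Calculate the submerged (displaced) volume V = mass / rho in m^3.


Formula: V = mass / rho
Step 1 — convert tonnes to kg: 35711 t * 1000 = 35711000 kg
Step 2 — V = 35711000 / 1028.7 ≈ 34715 m^3 (5 s.f.)

34715 m^3


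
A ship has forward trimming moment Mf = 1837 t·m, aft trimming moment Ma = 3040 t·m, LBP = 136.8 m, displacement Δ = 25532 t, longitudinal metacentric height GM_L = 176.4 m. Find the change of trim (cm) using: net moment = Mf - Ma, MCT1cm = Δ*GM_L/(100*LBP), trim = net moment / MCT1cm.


Formula: net trimming moment = Mf - Ma; MCT1cm = Δ*GM_L/(100*LBP); trim = net moment / MCT1cm
Step 1 — net trimming moment = 1837 - 3040 = -1203 t·m
Step 2 — MCT1cm = 25532 * 176.4 / (100 * 136.8) = 329.2284 t·m/cm
Step 3 — trim = -1203 / 329.2284 ≈ -3.6540 cm (5 s.f.)

-3.6540 cm


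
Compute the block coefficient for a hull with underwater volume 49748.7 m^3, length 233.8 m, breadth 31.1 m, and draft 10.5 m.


Formula: Cb = V / (L * B * T)
Step 1 — L * B * T = 233.8 * 31.1 * 10.5 = 76347.39 m^3
Step 2 — Cb = 49748.7 / 76347.39 ≈ 0.65161 (5 s.f.)

0.65161


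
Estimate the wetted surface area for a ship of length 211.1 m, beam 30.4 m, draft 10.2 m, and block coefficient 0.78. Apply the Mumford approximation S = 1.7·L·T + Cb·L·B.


Formula: S = 1.7*L*T + V/T with V = Cb*L*B*T, i.e. S = L * (1.7*T + Cb*B)
Step 1 — 1.7*T = 1.7 * 10.2 = 17.34 m
Step 2 — Cb*B = 0.78 * 30.4 = 23.712 m
Step 3 — 1.7*T + Cb*B = 17.34 + 23.712 = 41.052 m
Step 4 — S = 211.1 * 41.052 ≈ 8666.1 m^2 (5 s.f.)

8666.1 m^2


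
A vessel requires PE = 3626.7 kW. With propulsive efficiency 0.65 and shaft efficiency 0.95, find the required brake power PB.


Formula: PB = PE / (eta_D * eta_S)
Step 1 — combined efficiency = eta_D * eta_S = 0.65 * 0.95 = 0.6175
Step 2 — PB = 3626.7 / 0.6175 ≈ 5873.2 kW (5 s.f.)

5873.2 kW


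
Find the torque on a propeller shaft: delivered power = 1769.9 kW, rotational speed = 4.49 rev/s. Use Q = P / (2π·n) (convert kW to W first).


Formula: Q = P_W / (2 * pi * n)
Step 1 — P_W = 1769.9 kW * 1000 = 1769900.0 W
Step 2 — 2 * pi * n = 2 * pi * 4.49 = 28.211502
Step 3 — Q = 1769900.0 / 28.211502 ≈ 62737 N·m (5 s.f.)

62737 N·m


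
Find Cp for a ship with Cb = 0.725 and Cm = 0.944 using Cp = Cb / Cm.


Formula: Cp = Cb / Cm
Substituting: Cp = 0.725 / 0.944
Result: Cp ≈ 0.76801 (5 s.f.)

0.76801


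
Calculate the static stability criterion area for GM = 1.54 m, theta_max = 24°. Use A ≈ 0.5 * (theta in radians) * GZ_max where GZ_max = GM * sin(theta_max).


Formula: GZ_max = GM * sin(theta); Area = 0.5 * theta_rad * GZ_max
Step 1 — GZ_max = 1.54 * sin(24°) = 1.54 * 0.406737 = 0.626375 m
Step 2 — theta_rad = 24 * pi/180 = 0.418879 rad
Step 3 — Area = 0.5 * 0.418879 * 0.626375 ≈ 0.13119 m·rad (5 s.f.)

0.13119 m·rad


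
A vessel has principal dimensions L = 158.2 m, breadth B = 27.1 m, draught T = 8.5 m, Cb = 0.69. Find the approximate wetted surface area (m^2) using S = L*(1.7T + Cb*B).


Formula: S = 1.7*L*T + V/T with V = Cb*L*B*T, i.e. S = L * (1.7*T + Cb*B)
Step 1 — 1.7*T = 1.7 * 8.5 = 14.45 m
Step 2 — Cb*B = 0.69 * 27.1 = 18.699 m
Step 3 — 1.7*T + Cb*B = 14.45 + 18.699 = 33.149 m
Step 4 — S = 158.2 * 33.149 ≈ 5244.2 m^2 (5 s.f.)

5244.2 m^2


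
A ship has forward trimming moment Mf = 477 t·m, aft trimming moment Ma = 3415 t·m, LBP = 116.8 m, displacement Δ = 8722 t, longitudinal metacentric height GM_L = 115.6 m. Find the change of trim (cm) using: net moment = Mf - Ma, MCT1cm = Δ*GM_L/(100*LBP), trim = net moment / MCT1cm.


Formula: net trimming moment = Mf - Ma; MCT1cm = Δ*GM_L/(100*LBP); trim = net moment / MCT1cm
Step 1 — net trimming moment = 477 - 3415 = -2938 t·m
Step 2 — MCT1cm = 8722 * 115.6 / (100 * 116.8) = 86.3239 t·m/cm
Step 3 — trim = -2938 / 86.3239 ≈ -34.035 cm (5 s.f.)

-34.035 cm


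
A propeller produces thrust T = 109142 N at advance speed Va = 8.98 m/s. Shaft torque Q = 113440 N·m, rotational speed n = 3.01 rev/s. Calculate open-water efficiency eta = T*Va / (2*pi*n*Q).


Formula: eta = T * Va / (2 * pi * n * Q)
Step 1 — numerator = T * Va = 109142 * 8.98 = 980095.16
Step 2 — 2 * pi * n = 2 * pi * 3.01 = 18.912388
Step 3 — denominator = 18.912388 * 113440 = 2145421.29
Step 4 — eta = 980095.16 / 2145421.29 ≈ 0.45683 (5 s.f.)

0.45683


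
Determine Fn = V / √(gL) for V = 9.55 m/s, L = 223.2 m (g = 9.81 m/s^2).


Formula: Fn = V / sqrt(g * L)
Step 1 — g * L = 9.81 * 223.2 = 2189.592
Step 2 — sqrt(g * L) = sqrt(2189.592) = 46.793076
Step 3 — Fn = 9.55 / 46.793076 ≈ 0.20409 (5 s.f.)

0.20409


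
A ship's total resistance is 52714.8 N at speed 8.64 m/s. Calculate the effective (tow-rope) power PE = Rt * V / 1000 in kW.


Formula: PE = Rt * V / 1000 (kW)
Step 1 — PE (W) = 52714.8 * 8.64 = 455455.872 W
Step 2 — PE (kW) = 455455.872 / 1000 ≈ 455.46 kW (5 s.f.)

455.46 kW


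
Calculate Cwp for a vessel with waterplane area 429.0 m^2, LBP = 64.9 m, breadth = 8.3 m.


Formula: Cwp = Aw / (L * B)
Step 1 — L * B = 64.9 * 8.3 = 538.67 m^2
Step 2 — Cwp = 429.0 / 538.67 ≈ 0.79641 (5 s.f.)

0.79641


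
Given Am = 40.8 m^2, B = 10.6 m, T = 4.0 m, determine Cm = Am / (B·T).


Formula: Cm = Am / (B * T)
Step 1 — B * T = 10.6 * 4.0 = 42.4 m^2
Step 2 — Cm = 40.8 / 42.4 ≈ 0.96226 (5 s.f.)

0.96226


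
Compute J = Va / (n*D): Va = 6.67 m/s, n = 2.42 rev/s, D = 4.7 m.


Formula: J = Va / (n * D)
Step 1 — n * D = 2.42 * 4.7 = 11.374
Step 2 — J = 6.67 / 11.374 ≈ 0.58643 (5 s.f.)

0.58643


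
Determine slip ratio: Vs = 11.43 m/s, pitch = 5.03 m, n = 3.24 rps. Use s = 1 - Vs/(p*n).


Formula: s = 1 - Vs / (p * n)
Step 1 — p * n = 5.03 * 3.24 = 16.2972
Step 2 — Vs / (p*n) = 11.43 / 16.2972 = 0.701347 (6 d.p.)
Step 3 — s = 1 - 0.701347 = 0.298653

0.298653


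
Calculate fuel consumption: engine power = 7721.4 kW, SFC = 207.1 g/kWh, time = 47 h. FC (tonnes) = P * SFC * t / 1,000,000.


Formula: FC (tonnes) = P * SFC * t / 1,000,000
Step 1 — P * SFC * t = 7721.4 * 207.1 * 47 = 75157791.18 g
Step 2 — FC (tonnes) = 75157791.18 / 1,000,000 ≈ 75.158 tonnes (5 s.f.)

75.158 tonnes


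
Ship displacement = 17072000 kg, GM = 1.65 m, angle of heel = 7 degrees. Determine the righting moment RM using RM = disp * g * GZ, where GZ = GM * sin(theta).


Formula: GZ = GM * sin(theta); RM = disp * g * GZ
Step 1 — GZ = 1.65 * sin(7°) = 1.65 * 0.121869 = 0.201084 m
Step 2 — RM = 17072000 * 9.81 * 0.201084 ≈ 33677000 N·m (5 s.f.)

33677000 N·m


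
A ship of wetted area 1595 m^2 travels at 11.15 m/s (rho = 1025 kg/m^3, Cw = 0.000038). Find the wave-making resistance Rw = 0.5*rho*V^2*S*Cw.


Formula: Rw = 0.5 * rho * V^2 * S * Cw
Step 1 — V^2 = 11.15^2 = 124.3225
Step 2 — 0.5 * rho * V^2 = 0.5 * 1025 * 124.3225 = 63715.28125
Step 3 — Rw = 63715.28125 * 1595 * 0.000038 ≈ 3861.8 N (5 s.f.)

3861.8 N


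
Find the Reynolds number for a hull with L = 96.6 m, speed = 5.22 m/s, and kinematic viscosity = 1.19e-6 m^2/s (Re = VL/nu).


Formula: Re = V * L / nu
Step 1 — V * L = 5.22 * 96.6 = 504.252 m^2/s
Step 2 — Re = 504.252 / 1.19e-6 = 4.24e+08

4.24e+08


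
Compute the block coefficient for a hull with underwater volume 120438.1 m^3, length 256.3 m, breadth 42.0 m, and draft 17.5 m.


Formula: Cb = V / (L * B * T)
Step 1 — L * B * T = 256.3 * 42.0 * 17.5 = 188380.5 m^3
Step 2 — Cb = 120438.1 / 188380.5 ≈ 0.63933 (5 s.f.)

0.63933


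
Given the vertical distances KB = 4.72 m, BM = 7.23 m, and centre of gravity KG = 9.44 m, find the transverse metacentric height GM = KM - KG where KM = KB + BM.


Formula: GM = KB + BM - KG
Step 1 — KM = KB + BM = 4.72 + 7.23 = 11.95 m
Step 2 — GM = KM - KG = 11.95 - 9.44 = 2.51 m

2.51 m


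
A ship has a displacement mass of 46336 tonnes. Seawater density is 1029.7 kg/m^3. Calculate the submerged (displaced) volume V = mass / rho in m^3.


Formula: V = mass / rho
Step 1 — convert tonnes to kg: 46336 t * 1000 = 46336000 kg
Step 2 — V = 46336000 / 1029.7 ≈ 45000 m^3 (5 s.f.)

45000 m^3


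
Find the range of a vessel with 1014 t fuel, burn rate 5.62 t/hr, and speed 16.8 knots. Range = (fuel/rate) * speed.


Formula: endurance = fuel / rate; range = endurance * speed
Step 1 — endurance = 1014 / 5.62 = 180.427 hours
Step 2 — range = 180.427 * 16.8 ≈ 3031.2 nautical miles (5 s.f.)

3031.2 NM


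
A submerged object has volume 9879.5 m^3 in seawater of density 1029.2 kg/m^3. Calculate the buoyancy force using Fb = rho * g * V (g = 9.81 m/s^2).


Formula: Fb = rho * g * V
Substituting: Fb = 1029.2 * 9.81 * 9879.5
Intermediate: 1029.2 * 9.81 = 10096.452
Result: Fb = 10096.452 * 9879.5 ≈ 99748000 N (5 s.f.)

99748000 N


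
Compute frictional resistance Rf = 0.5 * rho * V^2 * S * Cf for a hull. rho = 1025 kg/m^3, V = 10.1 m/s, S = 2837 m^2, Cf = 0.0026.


Formula: Rf = 0.5 * rho * V^2 * S * Cf
Step 1 — V^2 = 10.1^2 = 102.01
Step 2 — 0.5 * rho * V^2 = 0.5 * 1025 * 102.01 = 52280.125
Step 3 — Rf = 52280.125 * 2837 * 0.0026 ≈ 385630 N (5 s.f.)

385630 N


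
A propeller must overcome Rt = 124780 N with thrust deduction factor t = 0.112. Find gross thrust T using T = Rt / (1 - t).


Formula: T = Rt / (1 - t)
Step 1 — (1 - t) = 1 - 0.112 = 0.888
Step 2 — T = 124780 / 0.888 ≈ 140520 N (5 s.f.)

140520 N


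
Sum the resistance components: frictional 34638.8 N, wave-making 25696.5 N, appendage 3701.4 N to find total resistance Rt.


Formula: Rt = Rf + Rw + Ra
Substituting: Rt = 34638.8 + 25696.5 + 3701.4
Result: Rt = 64036.7 N

64036.7 N


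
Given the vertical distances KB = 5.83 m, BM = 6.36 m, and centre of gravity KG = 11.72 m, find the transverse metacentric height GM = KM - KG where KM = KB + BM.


Formula: GM = KB + BM - KG
Step 1 — KM = KB + BM = 5.83 + 6.36 = 12.19 m
Step 2 — GM = KM - KG = 12.19 - 11.72 = 0.47 m

0.47 m


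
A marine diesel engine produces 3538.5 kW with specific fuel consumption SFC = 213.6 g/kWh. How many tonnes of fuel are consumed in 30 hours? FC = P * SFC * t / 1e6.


Formula: FC (tonnes) = P * SFC * t / 1,000,000
Step 1 — P * SFC * t = 3538.5 * 213.6 * 30 = 22674708.0 g
Step 2 — FC (tonnes) = 22674708.0 / 1,000,000 ≈ 22.675 tonnes (5 s.f.)

22.675 tonnes


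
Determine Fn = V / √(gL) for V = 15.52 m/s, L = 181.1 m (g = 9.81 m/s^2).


Formula: Fn = V / sqrt(g * L)
Step 1 — g * L = 9.81 * 181.1 = 1776.591
Step 2 — sqrt(g * L) = sqrt(1776.591) = 42.149626
Step 3 — Fn = 15.52 / 42.149626 ≈ 0.36821 (5 s.f.)

0.36821


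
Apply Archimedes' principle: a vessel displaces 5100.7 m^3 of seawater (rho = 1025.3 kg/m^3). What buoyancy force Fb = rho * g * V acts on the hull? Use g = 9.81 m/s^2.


Formula: Fb = rho * g * V
Substituting: Fb = 1025.3 * 9.81 * 5100.7
Intermediate: 1025.3 * 9.81 = 10058.193
Result: Fb = 10058.193 * 5100.7 ≈ 51304000 N (5 s.f.)

51304000 N


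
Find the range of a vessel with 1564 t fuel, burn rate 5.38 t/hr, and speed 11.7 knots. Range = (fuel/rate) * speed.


Formula: endurance = fuel / rate; range = endurance * speed
Step 1 — endurance = 1564 / 5.38 = 290.7063 hours
Step 2 — range = 290.7063 * 11.7 ≈ 3401.3 nautical miles (5 s.f.)

3401.3 NM


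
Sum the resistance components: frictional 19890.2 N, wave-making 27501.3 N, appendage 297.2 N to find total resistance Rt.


Formula: Rt = Rf + Rw + Ra
Substituting: Rt = 19890.2 + 27501.3 + 297.2
Result: Rt = 47688.7 N

47688.7 N


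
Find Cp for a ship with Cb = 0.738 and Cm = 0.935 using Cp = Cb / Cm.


Formula: Cp = Cb / Cm
Substituting: Cp = 0.738 / 0.935
Result: Cp ≈ 0.78930 (5 s.f.)

0.78930


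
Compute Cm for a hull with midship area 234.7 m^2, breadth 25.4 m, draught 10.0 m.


Formula: Cm = Am / (B * T)
Step 1 — B * T = 25.4 * 10.0 = 254.0 m^2
Step 2 — Cm = 234.7 / 254.0 ≈ 0.92402 (5 s.f.)

0.92402


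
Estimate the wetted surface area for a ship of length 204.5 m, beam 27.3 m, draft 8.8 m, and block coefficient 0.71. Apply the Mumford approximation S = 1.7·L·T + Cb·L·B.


Formula: S = 1.7*L*T + V/T with V = Cb*L*B*T, i.e. S = L * (1.7*T + Cb*B)
Step 1 — 1.7*T = 1.7 * 8.8 = 14.96 m
Step 2 — Cb*B = 0.71 * 27.3 = 19.383 m
Step 3 — 1.7*T + Cb*B = 14.96 + 19.383 = 34.343 m
Step 4 — S = 204.5 * 34.343 ≈ 7023.1 m^2 (5 s.f.)

7023.1 m^2


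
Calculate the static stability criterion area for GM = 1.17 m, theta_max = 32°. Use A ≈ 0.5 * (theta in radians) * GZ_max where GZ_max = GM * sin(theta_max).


Formula: GZ_max = GM * sin(theta); Area = 0.5 * theta_rad * GZ_max
Step 1 — GZ_max = 1.17 * sin(32°) = 1.17 * 0.529919 = 0.620005 m
Step 2 — theta_rad = 32 * pi/180 = 0.558505 rad
Step 3 — Area = 0.5 * 0.558505 * 0.620005 ≈ 0.17314 m·rad (5 s.f.)

0.17314 m·rad


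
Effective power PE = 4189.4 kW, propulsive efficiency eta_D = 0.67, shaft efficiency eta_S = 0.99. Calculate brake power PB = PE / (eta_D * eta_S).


Formula: PB = PE / (eta_D * eta_S)
Step 1 — combined efficiency = eta_D * eta_S = 0.67 * 0.99 = 0.6633
Step 2 — PB = 4189.4 / 0.6633 ≈ 6316.0 kW (5 s.f.)

6316.0 kW


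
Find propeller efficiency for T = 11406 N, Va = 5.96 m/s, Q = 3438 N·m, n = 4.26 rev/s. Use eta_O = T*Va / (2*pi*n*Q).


Formula: eta = T * Va / (2 * pi * n * Q)
Step 1 — numerator = T * Va = 11406 * 5.96 = 67979.76
Step 2 — 2 * pi * n = 2 * pi * 4.26 = 26.766369
Step 3 — denominator = 26.766369 * 3438 = 92022.78
Step 4 — eta = 67979.76 / 92022.78 ≈ 0.73873 (5 s.f.)

0.73873


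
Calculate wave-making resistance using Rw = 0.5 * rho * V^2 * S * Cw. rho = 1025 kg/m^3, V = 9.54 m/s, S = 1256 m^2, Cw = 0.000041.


Formula: Rw = 0.5 * rho * V^2 * S * Cw
Step 1 — V^2 = 9.54^2 = 91.0116
Step 2 — 0.5 * rho * V^2 = 0.5 * 1025 * 91.0116 = 46643.445
Step 3 — Rw = 46643.445 * 1256 * 0.000041 ≈ 2402.0 N (5 s.f.)

2402.0 N


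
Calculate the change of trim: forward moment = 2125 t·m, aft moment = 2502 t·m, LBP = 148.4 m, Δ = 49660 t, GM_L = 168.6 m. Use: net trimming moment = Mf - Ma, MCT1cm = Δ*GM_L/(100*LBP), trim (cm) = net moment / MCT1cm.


Formula: net trimming moment = Mf - Ma; MCT1cm = Δ*GM_L/(100*LBP); trim = net moment / MCT1cm
Step 1 — net trimming moment = 2125 - 2502 = -377 t·m
Step 2 — MCT1cm = 49660 * 168.6 / (100 * 148.4) = 564.1965 t·m/cm
Step 3 — trim = -377 / 564.1965 ≈ -0.66821 cm (5 s.f.)

-0.66821 cm


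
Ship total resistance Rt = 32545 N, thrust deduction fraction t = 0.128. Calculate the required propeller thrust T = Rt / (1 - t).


Formula: T = Rt / (1 - t)
Step 1 — (1 - t) = 1 - 0.128 = 0.872
Step 2 — T = 32545 / 0.872 ≈ 37322 N (5 s.f.)

37322 N


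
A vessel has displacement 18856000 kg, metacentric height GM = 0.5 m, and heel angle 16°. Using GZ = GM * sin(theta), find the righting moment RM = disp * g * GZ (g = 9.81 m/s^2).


Formula: GZ = GM * sin(theta); RM = disp * g * GZ
Step 1 — GZ = 0.5 * sin(16°) = 0.5 * 0.275637 = 0.137819 m
Step 2 — RM = 18856000 * 9.81 * 0.137819 ≈ 25493000 N·m (5 s.f.)

25493000 N·m


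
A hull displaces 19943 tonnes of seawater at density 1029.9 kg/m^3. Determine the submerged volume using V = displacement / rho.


Formula: V = mass / rho
Step 1 — convert tonnes to kg: 19943 t * 1000 = 19943000 kg
Step 2 — V = 19943000 / 1029.9 ≈ 19364 m^3 (5 s.f.)

19364 m^3


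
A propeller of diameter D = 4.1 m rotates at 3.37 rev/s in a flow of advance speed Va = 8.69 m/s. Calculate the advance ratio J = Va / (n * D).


Formula: J = Va / (n * D)
Step 1 — n * D = 3.37 * 4.1 = 13.817
Step 2 — J = 8.69 / 13.817 ≈ 0.62894 (5 s.f.)

0.62894


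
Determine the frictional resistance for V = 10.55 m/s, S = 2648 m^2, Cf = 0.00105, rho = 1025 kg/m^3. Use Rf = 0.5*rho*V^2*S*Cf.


Formula: Rf = 0.5 * rho * V^2 * S * Cf
Step 1 — V^2 = 10.55^2 = 111.3025
Step 2 — 0.5 * rho * V^2 = 0.5 * 1025 * 111.3025 = 57042.53125
Step 3 — Rf = 57042.53125 * 2648 * 0.00105 ≈ 158600 N (5 s.f.)

158600 N


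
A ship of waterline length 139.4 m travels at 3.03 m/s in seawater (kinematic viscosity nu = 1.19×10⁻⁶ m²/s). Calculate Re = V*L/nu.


Formula: Re = V * L / nu
Step 1 — V * L = 3.03 * 139.4 = 422.382 m^2/s
Step 2 — Re = 422.382 / 1.19e-6 = 3.55e+08

3.55e+08


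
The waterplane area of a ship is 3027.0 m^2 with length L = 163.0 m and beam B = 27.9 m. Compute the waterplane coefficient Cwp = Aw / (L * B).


Formula: Cwp = Aw / (L * B)
Step 1 — L * B = 163.0 * 27.9 = 4547.7 m^2
Step 2 — Cwp = 3027.0 / 4547.7 ≈ 0.66561 (5 s.f.)

0.66561


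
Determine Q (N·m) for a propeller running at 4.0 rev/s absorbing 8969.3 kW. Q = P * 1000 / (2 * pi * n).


Formula: Q = P_W / (2 * pi * n)
Step 1 — P_W = 8969.3 kW * 1000 = 8969300.0 W
Step 2 — 2 * pi * n = 2 * pi * 4.0 = 25.132741
Step 3 — Q = 8969300.0 / 25.132741 ≈ 356880 N·m (5 s.f.)

356880 N·m


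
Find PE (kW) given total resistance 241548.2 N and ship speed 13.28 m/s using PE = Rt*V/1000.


Formula: PE = Rt * V / 1000 (kW)
Step 1 — PE (W) = 241548.2 * 13.28 = 3207760.096 W
Step 2 — PE (kW) = 3207760.096 / 1000 ≈ 3207.8 kW (5 s.f.)

3207.8 kW


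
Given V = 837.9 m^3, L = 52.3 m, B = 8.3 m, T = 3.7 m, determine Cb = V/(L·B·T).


Formula: Cb = V / (L * B * T)
Step 1 — L * B * T = 52.3 * 8.3 * 3.7 = 1606.133 m^3
Step 2 — Cb = 837.9 / 1606.133 ≈ 0.52169 (5 s.f.)

0.52169


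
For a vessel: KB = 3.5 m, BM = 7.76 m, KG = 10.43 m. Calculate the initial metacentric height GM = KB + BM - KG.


Formula: GM = KB + BM - KG
Step 1 — KM = KB + BM = 3.5 + 7.76 = 11.26 m
Step 2 — GM = KM - KG = 11.26 - 10.43 = 0.83 m

0.83 m


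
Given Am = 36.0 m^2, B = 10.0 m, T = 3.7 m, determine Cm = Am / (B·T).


Formula: Cm = Am / (B * T)
Step 1 — B * T = 10.0 * 3.7 = 37.0 m^2
Step 2 — Cm = 36.0 / 37.0 ≈ 0.97297 (5 s.f.)

0.97297


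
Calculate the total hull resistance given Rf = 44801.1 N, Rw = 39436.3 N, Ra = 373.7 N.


Formula: Rt = Rf + Rw + Ra
Substituting: Rt = 44801.1 + 39436.3 + 373.7
Result: Rt = 84611.1 N

84611.1 N
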